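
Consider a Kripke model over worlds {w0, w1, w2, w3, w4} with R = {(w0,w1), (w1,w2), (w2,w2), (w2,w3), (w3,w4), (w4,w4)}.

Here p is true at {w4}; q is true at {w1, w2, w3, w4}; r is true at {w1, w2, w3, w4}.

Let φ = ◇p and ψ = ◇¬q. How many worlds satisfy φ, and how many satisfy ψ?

For ◇p:
w0: successors {w1}; p there: w1:F. ✗
w1: successors {w2}; p there: w2:F. ✗
w2: successors {w2, w3}; p there: w2:F, w3:F. ✗
w3: successors {w4}; p there: w4:T. ✓
w4: successors {w4}; p there: w4:T. ✓
— 2 worlds.
For ◇¬q:
w0: successors {w1}; ¬q there: w1:F. ✗
w1: successors {w2}; ¬q there: w2:F. ✗
w2: successors {w2, w3}; ¬q there: w2:F, w3:F. ✗
w3: successors {w4}; ¬q there: w4:F. ✗
w4: successors {w4}; ¬q there: w4:F. ✗
— 0 worlds.

2 and 0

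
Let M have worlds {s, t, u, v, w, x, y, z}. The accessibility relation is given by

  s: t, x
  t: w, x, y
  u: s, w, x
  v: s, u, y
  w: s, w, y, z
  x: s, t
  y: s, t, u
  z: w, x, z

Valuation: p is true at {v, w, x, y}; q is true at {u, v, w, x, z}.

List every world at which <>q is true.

{s, t, u, v, w, y, z}

s: successors {t, x}; q there: t:F, x:T. ✓
t: successors {w, x, y}; q there: w:T, x:T, y:F. ✓
u: successors {s, w, x}; q there: s:F, w:T, x:T. ✓
v: successors {s, u, y}; q there: s:F, u:T, y:F. ✓
w: successors {s, w, y, z}; q there: s:F, w:T, y:F, z:T. ✓
x: successors {s, t}; q there: s:F, t:F. ✗
y: successors {s, t, u}; q there: s:F, t:F, u:T. ✓
z: successors {w, x, z}; q there: w:T, x:T, z:T. ✓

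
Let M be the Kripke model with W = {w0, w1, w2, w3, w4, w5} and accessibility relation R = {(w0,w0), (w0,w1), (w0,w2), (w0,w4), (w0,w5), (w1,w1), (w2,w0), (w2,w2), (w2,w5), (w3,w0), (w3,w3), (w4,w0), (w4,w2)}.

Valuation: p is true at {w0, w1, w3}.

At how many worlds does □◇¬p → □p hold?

5

w0: □◇¬p is F, □p is F. ✓
w1: □◇¬p is F, □p is T. ✓
w2: □◇¬p is F, □p is F. ✓
w3: □◇¬p is F, □p is T. ✓
w4: □◇¬p is T, □p is F. ✗
w5: □◇¬p is T, □p is T. ✓
Satisfying worlds: {w0, w1, w2, w3, w5}.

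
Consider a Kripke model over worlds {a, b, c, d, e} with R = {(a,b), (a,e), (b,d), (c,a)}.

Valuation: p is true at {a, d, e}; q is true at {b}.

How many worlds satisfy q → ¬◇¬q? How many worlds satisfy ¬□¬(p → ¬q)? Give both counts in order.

For q → ¬◇¬q:
a: q is F, ¬◇¬q is F. ✓
b: q is T, ¬◇¬q is F. ✗
c: q is F, ¬◇¬q is F. ✓
d: q is F, ¬◇¬q is T. ✓
e: q is F, ¬◇¬q is T. ✓
— 4 worlds.
For ¬□¬(p → ¬q):
a: □¬(p → ¬q) is F. ✓
b: □¬(p → ¬q) is F. ✓
c: □¬(p → ¬q) is F. ✓
d: □¬(p → ¬q) is T. ✗
e: □¬(p → ¬q) is T. ✗
— 3 worlds.

4 and 3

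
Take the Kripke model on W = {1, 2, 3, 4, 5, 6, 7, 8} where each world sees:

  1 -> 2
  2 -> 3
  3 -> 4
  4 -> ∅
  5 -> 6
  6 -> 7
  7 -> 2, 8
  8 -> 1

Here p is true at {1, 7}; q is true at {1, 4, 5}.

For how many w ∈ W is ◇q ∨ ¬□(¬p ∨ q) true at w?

3

1: ◇q is F, ¬□(¬p ∨ q) is F. ✗
2: ◇q is F, ¬□(¬p ∨ q) is F. ✗
3: ◇q is T, ¬□(¬p ∨ q) is F. ✓
4: ◇q is F, ¬□(¬p ∨ q) is F. ✗
5: ◇q is F, ¬□(¬p ∨ q) is F. ✗
6: ◇q is F, ¬□(¬p ∨ q) is T. ✓
7: ◇q is F, ¬□(¬p ∨ q) is F. ✗
8: ◇q is T, ¬□(¬p ∨ q) is F. ✓
Satisfying worlds: {3, 6, 8}.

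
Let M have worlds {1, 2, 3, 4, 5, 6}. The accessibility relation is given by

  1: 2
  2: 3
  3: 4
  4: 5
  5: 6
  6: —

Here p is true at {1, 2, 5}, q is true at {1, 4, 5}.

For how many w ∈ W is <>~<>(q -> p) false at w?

1: successors {2}; ~<>(q -> p) there: 2:F. ✗
2: successors {3}; ~<>(q -> p) there: 3:T. ✓
3: successors {4}; ~<>(q -> p) there: 4:F. ✗
4: successors {5}; ~<>(q -> p) there: 5:F. ✗
5: successors {6}; ~<>(q -> p) there: 6:T. ✓
6: no successors, so <>~<>(q -> p) fails. ✗
Satisfying worlds: {2, 5}.
So <>~<>(q -> p) fails at the other 4 worlds.

4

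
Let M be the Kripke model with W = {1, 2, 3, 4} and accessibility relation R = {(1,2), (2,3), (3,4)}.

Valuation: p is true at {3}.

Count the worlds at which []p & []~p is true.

1

1: []p is F, []~p is T. ✗
2: []p is T, []~p is F. ✗
3: []p is F, []~p is T. ✗
4: []p is T, []~p is T. ✓
Satisfying worlds: {4}.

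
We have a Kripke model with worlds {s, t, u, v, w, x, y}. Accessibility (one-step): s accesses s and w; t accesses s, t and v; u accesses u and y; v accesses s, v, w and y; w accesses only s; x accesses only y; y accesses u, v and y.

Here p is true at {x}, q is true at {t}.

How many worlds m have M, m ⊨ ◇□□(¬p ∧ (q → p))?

7

s: successors {s, w}; □□(¬p ∧ (q → p)) there: s:T, w:T. ✓
t: successors {s, t, v}; □□(¬p ∧ (q → p)) there: s:T, t:F, v:T. ✓
u: successors {u, y}; □□(¬p ∧ (q → p)) there: u:T, y:T. ✓
v: successors {s, v, w, y}; □□(¬p ∧ (q → p)) there: s:T, v:T, w:T, y:T. ✓
w: successors {s}; □□(¬p ∧ (q → p)) there: s:T. ✓
x: successors {y}; □□(¬p ∧ (q → p)) there: y:T. ✓
y: successors {u, v, y}; □□(¬p ∧ (q → p)) there: u:T, v:T, y:T. ✓
Satisfying worlds: {s, t, u, v, w, x, y}.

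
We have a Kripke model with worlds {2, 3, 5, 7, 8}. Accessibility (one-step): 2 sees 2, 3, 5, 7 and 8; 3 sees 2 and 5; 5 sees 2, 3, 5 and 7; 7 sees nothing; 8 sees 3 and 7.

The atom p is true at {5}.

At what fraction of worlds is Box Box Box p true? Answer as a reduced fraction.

1/5

2: successors {2, 3, 5, 7, 8}; Box Box p there: 2:F, 3:F, 5:F, 7:T, 8:F. ✗
3: successors {2, 5}; Box Box p there: 2:F, 5:F. ✗
5: successors {2, 3, 5, 7}; Box Box p there: 2:F, 3:F, 5:F, 7:T. ✗
7: no successors, so Box Box Box p holds vacuously. ✓
8: successors {3, 7}; Box Box p there: 3:F, 7:T. ✗
That's 1 of 5 worlds, so 1/5.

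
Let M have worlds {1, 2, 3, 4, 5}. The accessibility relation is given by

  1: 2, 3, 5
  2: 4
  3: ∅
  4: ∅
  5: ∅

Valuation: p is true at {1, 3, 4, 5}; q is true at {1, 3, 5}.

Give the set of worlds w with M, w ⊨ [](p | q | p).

{2, 3, 4, 5}

1: successors {2, 3, 5}; p | q | p there: 2:F, 3:T, 5:T. ✗
2: successors {4}; p | q | p there: 4:T. ✓
3: no successors, so [](p | q | p) holds vacuously. ✓
4: no successors, so [](p | q | p) holds vacuously. ✓
5: no successors, so [](p | q | p) holds vacuously. ✓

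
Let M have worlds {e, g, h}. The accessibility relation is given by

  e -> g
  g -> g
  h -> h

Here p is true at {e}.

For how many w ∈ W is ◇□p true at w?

0

e: successors {g}; □p there: g:F. ✗
g: successors {g}; □p there: g:F. ✗
h: successors {h}; □p there: h:F. ✗
Satisfying worlds: ∅.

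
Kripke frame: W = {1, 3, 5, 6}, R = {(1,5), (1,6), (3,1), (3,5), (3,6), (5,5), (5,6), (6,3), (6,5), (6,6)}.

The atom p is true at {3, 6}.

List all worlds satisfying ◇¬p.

{1, 3, 5, 6}

1: successors {5, 6}; ¬p there: 5:T, 6:F. ✓
3: successors {1, 5, 6}; ¬p there: 1:T, 5:T, 6:F. ✓
5: successors {5, 6}; ¬p there: 5:T, 6:F. ✓
6: successors {3, 5, 6}; ¬p there: 3:F, 5:T, 6:F. ✓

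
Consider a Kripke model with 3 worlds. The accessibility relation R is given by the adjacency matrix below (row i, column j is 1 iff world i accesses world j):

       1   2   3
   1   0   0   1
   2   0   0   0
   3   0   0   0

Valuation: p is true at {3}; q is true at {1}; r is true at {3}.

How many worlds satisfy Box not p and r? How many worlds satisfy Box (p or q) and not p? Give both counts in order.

For Box not p and r:
1: Box not p is F, r is F. ✗
2: Box not p is T, r is F. ✗
3: Box not p is T, r is T. ✓
— 1 world.
For Box (p or q) and not p:
1: Box (p or q) is T, not p is T. ✓
2: Box (p or q) is T, not p is T. ✓
3: Box (p or q) is T, not p is F. ✗
— 2 worlds.

1 and 2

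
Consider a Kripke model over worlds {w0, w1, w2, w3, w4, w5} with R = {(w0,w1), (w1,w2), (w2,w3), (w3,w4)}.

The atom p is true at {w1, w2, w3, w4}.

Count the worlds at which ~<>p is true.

w0: <>p is T. ✗
w1: <>p is T. ✗
w2: <>p is T. ✗
w3: <>p is T. ✗
w4: <>p is F. ✓
w5: <>p is F. ✓
Satisfying worlds: {w4, w5}.

2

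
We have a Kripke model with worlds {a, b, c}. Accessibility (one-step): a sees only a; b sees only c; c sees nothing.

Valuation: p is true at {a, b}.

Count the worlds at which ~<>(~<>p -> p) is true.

2

a: <>(~<>p -> p) is T. ✗
b: <>(~<>p -> p) is F. ✓
c: <>(~<>p -> p) is F. ✓
Satisfying worlds: {b, c}.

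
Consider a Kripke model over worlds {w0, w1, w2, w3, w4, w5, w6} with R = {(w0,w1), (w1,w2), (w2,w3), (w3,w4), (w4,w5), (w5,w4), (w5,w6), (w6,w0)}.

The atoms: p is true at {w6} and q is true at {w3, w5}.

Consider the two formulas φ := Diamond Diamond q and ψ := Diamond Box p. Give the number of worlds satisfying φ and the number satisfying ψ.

For Diamond Diamond q:
w0: successors {w1}; Diamond q there: w1:F. ✗
w1: successors {w2}; Diamond q there: w2:T. ✓
w2: successors {w3}; Diamond q there: w3:F. ✗
w3: successors {w4}; Diamond q there: w4:T. ✓
w4: successors {w5}; Diamond q there: w5:F. ✗
w5: successors {w4, w6}; Diamond q there: w4:T, w6:F. ✓
w6: successors {w0}; Diamond q there: w0:F. ✗
— 3 worlds.
For Diamond Box p:
w0: successors {w1}; Box p there: w1:F. ✗
w1: successors {w2}; Box p there: w2:F. ✗
w2: successors {w3}; Box p there: w3:F. ✗
w3: successors {w4}; Box p there: w4:F. ✗
w4: successors {w5}; Box p there: w5:F. ✗
w5: successors {w4, w6}; Box p there: w4:F, w6:F. ✗
w6: successors {w0}; Box p there: w0:F. ✗
— 0 worlds.

3 and 0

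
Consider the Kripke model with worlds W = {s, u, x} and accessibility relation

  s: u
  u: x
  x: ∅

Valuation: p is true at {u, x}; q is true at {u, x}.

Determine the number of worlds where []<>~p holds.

s: successors {u}; <>~p there: u:F. ✗
u: successors {x}; <>~p there: x:F. ✗
x: no successors, so []<>~p holds vacuously. ✓
Satisfying worlds: {x}.

1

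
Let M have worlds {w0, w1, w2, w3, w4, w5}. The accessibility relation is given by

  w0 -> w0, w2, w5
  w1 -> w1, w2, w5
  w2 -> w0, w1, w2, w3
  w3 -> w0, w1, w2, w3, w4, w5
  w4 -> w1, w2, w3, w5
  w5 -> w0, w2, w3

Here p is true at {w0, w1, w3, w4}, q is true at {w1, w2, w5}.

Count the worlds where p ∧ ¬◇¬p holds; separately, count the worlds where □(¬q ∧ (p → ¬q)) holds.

For p ∧ ¬◇¬p:
w0: p is T, ¬◇¬p is F. ✗
w1: p is T, ¬◇¬p is F. ✗
w2: p is F, ¬◇¬p is F. ✗
w3: p is T, ¬◇¬p is F. ✗
w4: p is T, ¬◇¬p is F. ✗
w5: p is F, ¬◇¬p is F. ✗
— 0 worlds.
For □(¬q ∧ (p → ¬q)):
w0: successors {w0, w2, w5}; ¬q ∧ (p → ¬q) there: w0:T, w2:F, w5:F. ✗
w1: successors {w1, w2, w5}; ¬q ∧ (p → ¬q) there: w1:F, w2:F, w5:F. ✗
w2: successors {w0, w1, w2, w3}; ¬q ∧ (p → ¬q) there: w0:T, w1:F, w2:F, w3:T. ✗
w3: successors {w0, w1, w2, w3, w4, w5}; ¬q ∧ (p → ¬q) there: w0:T, w1:F, w2:F, w3:T, w4:T, w5:F. ✗
w4: successors {w1, w2, w3, w5}; ¬q ∧ (p → ¬q) there: w1:F, w2:F, w3:T, w5:F. ✗
w5: successors {w0, w2, w3}; ¬q ∧ (p → ¬q) there: w0:T, w2:F, w3:T. ✗
— 0 worlds.

0 and 0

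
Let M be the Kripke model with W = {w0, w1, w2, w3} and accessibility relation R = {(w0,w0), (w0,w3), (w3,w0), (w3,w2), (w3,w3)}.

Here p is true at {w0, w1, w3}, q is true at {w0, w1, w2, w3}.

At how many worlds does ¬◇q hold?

2

w0: ◇q is T. ✗
w1: ◇q is F. ✓
w2: ◇q is F. ✓
w3: ◇q is T. ✗
Satisfying worlds: {w1, w2}.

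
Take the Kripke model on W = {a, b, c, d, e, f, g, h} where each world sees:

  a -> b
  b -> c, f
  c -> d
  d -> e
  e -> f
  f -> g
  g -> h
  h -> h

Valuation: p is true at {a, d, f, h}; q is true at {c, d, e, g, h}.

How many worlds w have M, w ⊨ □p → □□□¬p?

a: □p is F, □□□¬p is F. ✓
b: □p is F, □□□¬p is F. ✓
c: □p is T, □□□¬p is F. ✗
d: □p is F, □□□¬p is T. ✓
e: □p is T, □□□¬p is F. ✗
f: □p is F, □□□¬p is F. ✓
g: □p is T, □□□¬p is F. ✗
h: □p is T, □□□¬p is F. ✗
Satisfying worlds: {a, b, d, f}.

4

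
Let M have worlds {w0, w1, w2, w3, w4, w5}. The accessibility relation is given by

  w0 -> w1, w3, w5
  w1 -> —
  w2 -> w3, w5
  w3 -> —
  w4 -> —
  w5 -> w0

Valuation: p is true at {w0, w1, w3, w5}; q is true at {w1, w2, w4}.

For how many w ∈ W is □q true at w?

3

w0: successors {w1, w3, w5}; q there: w1:T, w3:F, w5:F. ✗
w1: no successors, so □q holds vacuously. ✓
w2: successors {w3, w5}; q there: w3:F, w5:F. ✗
w3: no successors, so □q holds vacuously. ✓
w4: no successors, so □q holds vacuously. ✓
w5: successors {w0}; q there: w0:F. ✗
Satisfying worlds: {w1, w3, w4}.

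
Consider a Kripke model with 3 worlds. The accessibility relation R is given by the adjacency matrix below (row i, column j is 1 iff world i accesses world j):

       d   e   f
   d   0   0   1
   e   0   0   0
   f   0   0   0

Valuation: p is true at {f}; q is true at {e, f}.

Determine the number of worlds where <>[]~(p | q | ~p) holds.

d: successors {f}; []~(p | q | ~p) there: f:T. ✓
e: no successors, so <>[]~(p | q | ~p) fails. ✗
f: no successors, so <>[]~(p | q | ~p) fails. ✗
Satisfying worlds: {d}.

1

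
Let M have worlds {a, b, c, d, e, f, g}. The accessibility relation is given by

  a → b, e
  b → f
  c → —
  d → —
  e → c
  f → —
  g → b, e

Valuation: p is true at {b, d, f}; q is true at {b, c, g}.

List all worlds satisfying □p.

a: successors {b, e}; p there: b:T, e:F. ✗
b: successors {f}; p there: f:T. ✓
c: no successors, so □p holds vacuously. ✓
d: no successors, so □p holds vacuously. ✓
e: successors {c}; p there: c:F. ✗
f: no successors, so □p holds vacuously. ✓
g: successors {b, e}; p there: b:T, e:F. ✗

{b, c, d, f}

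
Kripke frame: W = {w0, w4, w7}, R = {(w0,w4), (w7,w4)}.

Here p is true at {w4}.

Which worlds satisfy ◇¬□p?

w0: successors {w4}; ¬□p there: w4:F. ✗
w4: no successors, so ◇¬□p fails. ✗
w7: successors {w4}; ¬□p there: w4:F. ✗

∅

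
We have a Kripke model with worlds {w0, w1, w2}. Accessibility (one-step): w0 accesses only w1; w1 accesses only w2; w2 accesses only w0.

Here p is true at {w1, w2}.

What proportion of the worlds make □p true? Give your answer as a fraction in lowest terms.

w0: successors {w1}; p there: w1:T. ✓
w1: successors {w2}; p there: w2:T. ✓
w2: successors {w0}; p there: w0:F. ✗
That's 2 of 3 worlds, so 2/3.

2/3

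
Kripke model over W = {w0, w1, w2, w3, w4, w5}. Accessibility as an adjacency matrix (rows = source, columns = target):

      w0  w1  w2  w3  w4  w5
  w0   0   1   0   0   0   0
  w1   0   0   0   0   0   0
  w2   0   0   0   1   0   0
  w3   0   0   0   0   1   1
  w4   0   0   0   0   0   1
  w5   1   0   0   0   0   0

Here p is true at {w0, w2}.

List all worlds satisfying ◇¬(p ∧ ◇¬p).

{w0, w2, w3, w4}

w0: successors {w1}; ¬(p ∧ ◇¬p) there: w1:T. ✓
w1: no successors, so ◇¬(p ∧ ◇¬p) fails. ✗
w2: successors {w3}; ¬(p ∧ ◇¬p) there: w3:T. ✓
w3: successors {w4, w5}; ¬(p ∧ ◇¬p) there: w4:T, w5:T. ✓
w4: successors {w5}; ¬(p ∧ ◇¬p) there: w5:T. ✓
w5: successors {w0}; ¬(p ∧ ◇¬p) there: w0:F. ✗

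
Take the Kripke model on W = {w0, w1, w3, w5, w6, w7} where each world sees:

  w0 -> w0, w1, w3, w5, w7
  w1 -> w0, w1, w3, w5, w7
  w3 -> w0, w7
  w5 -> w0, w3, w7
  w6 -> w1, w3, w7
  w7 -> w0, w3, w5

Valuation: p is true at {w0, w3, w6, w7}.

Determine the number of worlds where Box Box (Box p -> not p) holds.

w0: successors {w0, w1, w3, w5, w7}; Box (Box p -> not p) there: w0:F, w1:F, w3:T, w5:F, w7:F. ✗
w1: successors {w0, w1, w3, w5, w7}; Box (Box p -> not p) there: w0:F, w1:F, w3:T, w5:F, w7:F. ✗
w3: successors {w0, w7}; Box (Box p -> not p) there: w0:F, w7:F. ✗
w5: successors {w0, w3, w7}; Box (Box p -> not p) there: w0:F, w3:T, w7:F. ✗
w6: successors {w1, w3, w7}; Box (Box p -> not p) there: w1:F, w3:T, w7:F. ✗
w7: successors {w0, w3, w5}; Box (Box p -> not p) there: w0:F, w3:T, w5:F. ✗
Satisfying worlds: ∅.

0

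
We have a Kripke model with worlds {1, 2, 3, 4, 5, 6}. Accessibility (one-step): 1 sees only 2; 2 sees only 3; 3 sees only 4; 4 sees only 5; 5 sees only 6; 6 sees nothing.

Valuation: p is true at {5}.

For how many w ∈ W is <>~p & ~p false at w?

3

1: <>~p is T, ~p is T. ✓
2: <>~p is T, ~p is T. ✓
3: <>~p is T, ~p is T. ✓
4: <>~p is F, ~p is T. ✗
5: <>~p is T, ~p is F. ✗
6: <>~p is F, ~p is T. ✗
Satisfying worlds: {1, 2, 3}.
So <>~p & ~p fails at the other 3 worlds.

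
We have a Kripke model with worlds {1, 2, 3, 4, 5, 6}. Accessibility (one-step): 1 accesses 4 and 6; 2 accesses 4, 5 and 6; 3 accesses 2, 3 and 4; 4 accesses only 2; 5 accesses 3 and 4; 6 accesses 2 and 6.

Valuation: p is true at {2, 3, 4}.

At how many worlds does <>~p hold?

3

1: successors {4, 6}; ~p there: 4:F, 6:T. ✓
2: successors {4, 5, 6}; ~p there: 4:F, 5:T, 6:T. ✓
3: successors {2, 3, 4}; ~p there: 2:F, 3:F, 4:F. ✗
4: successors {2}; ~p there: 2:F. ✗
5: successors {3, 4}; ~p there: 3:F, 4:F. ✗
6: successors {2, 6}; ~p there: 2:F, 6:T. ✓
Satisfying worlds: {1, 2, 6}.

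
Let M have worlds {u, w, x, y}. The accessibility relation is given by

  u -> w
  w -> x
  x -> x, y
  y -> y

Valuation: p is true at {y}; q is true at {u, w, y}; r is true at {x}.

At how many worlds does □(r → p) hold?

2

u: successors {w}; r → p there: w:T. ✓
w: successors {x}; r → p there: x:F. ✗
x: successors {x, y}; r → p there: x:F, y:T. ✗
y: successors {y}; r → p there: y:T. ✓
Satisfying worlds: {u, y}.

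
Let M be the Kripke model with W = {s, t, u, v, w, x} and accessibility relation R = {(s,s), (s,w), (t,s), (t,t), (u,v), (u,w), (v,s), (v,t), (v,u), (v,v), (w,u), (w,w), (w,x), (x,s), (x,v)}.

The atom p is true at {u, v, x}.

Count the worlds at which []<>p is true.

2

s: successors {s, w}; <>p there: s:F, w:T. ✗
t: successors {s, t}; <>p there: s:F, t:F. ✗
u: successors {v, w}; <>p there: v:T, w:T. ✓
v: successors {s, t, u, v}; <>p there: s:F, t:F, u:T, v:T. ✗
w: successors {u, w, x}; <>p there: u:T, w:T, x:T. ✓
x: successors {s, v}; <>p there: s:F, v:T. ✗
Satisfying worlds: {u, w}.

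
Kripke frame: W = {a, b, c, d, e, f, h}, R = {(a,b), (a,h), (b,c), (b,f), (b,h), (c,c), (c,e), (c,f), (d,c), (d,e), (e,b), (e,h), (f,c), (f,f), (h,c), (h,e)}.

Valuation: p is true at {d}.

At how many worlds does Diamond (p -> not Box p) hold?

7

a: successors {b, h}; p -> not Box p there: b:T, h:T. ✓
b: successors {c, f, h}; p -> not Box p there: c:T, f:T, h:T. ✓
c: successors {c, e, f}; p -> not Box p there: c:T, e:T, f:T. ✓
d: successors {c, e}; p -> not Box p there: c:T, e:T. ✓
e: successors {b, h}; p -> not Box p there: b:T, h:T. ✓
f: successors {c, f}; p -> not Box p there: c:T, f:T. ✓
h: successors {c, e}; p -> not Box p there: c:T, e:T. ✓
Satisfying worlds: {a, b, c, d, e, f, h}.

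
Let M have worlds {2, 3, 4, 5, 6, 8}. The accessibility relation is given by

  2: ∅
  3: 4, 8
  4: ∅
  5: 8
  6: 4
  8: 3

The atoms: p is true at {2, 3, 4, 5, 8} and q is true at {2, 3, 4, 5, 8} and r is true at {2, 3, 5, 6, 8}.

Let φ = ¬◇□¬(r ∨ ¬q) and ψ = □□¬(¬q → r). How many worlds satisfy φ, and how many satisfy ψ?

For ¬◇□¬(r ∨ ¬q):
2: ◇□¬(r ∨ ¬q) is F. ✓
3: ◇□¬(r ∨ ¬q) is T. ✗
4: ◇□¬(r ∨ ¬q) is F. ✓
5: ◇□¬(r ∨ ¬q) is F. ✓
6: ◇□¬(r ∨ ¬q) is T. ✗
8: ◇□¬(r ∨ ¬q) is F. ✓
— 4 worlds.
For □□¬(¬q → r):
2: no successors, so □□¬(¬q → r) holds vacuously. ✓
3: successors {4, 8}; □¬(¬q → r) there: 4:T, 8:F. ✗
4: no successors, so □□¬(¬q → r) holds vacuously. ✓
5: successors {8}; □¬(¬q → r) there: 8:F. ✗
6: successors {4}; □¬(¬q → r) there: 4:T. ✓
8: successors {3}; □¬(¬q → r) there: 3:F. ✗
— 3 worlds.

4 and 3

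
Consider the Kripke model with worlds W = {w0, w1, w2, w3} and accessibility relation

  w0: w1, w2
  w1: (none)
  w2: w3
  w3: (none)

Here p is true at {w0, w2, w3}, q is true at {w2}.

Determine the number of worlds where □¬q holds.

w0: successors {w1, w2}; ¬q there: w1:T, w2:F. ✗
w1: no successors, so □¬q holds vacuously. ✓
w2: successors {w3}; ¬q there: w3:T. ✓
w3: no successors, so □¬q holds vacuously. ✓
Satisfying worlds: {w1, w2, w3}.

3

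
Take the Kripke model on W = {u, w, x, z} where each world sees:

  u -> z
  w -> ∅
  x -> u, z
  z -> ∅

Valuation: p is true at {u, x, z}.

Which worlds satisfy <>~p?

u: successors {z}; ~p there: z:F. ✗
w: no successors, so <>~p fails. ✗
x: successors {u, z}; ~p there: u:F, z:F. ✗
z: no successors, so <>~p fails. ✗

∅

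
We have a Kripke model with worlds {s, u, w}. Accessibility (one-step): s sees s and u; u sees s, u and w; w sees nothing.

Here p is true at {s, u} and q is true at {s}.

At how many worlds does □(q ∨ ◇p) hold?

s: successors {s, u}; q ∨ ◇p there: s:T, u:T. ✓
u: successors {s, u, w}; q ∨ ◇p there: s:T, u:T, w:F. ✗
w: no successors, so □(q ∨ ◇p) holds vacuously. ✓
Satisfying worlds: {s, w}.

2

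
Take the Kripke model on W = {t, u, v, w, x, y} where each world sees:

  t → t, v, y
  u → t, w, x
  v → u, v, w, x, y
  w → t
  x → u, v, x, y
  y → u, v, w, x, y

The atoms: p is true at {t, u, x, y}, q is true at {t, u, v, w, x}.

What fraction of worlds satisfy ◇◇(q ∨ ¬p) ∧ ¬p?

1/3

t: ◇◇(q ∨ ¬p) is T, ¬p is F. ✗
u: ◇◇(q ∨ ¬p) is T, ¬p is F. ✗
v: ◇◇(q ∨ ¬p) is T, ¬p is T. ✓
w: ◇◇(q ∨ ¬p) is T, ¬p is T. ✓
x: ◇◇(q ∨ ¬p) is T, ¬p is F. ✗
y: ◇◇(q ∨ ¬p) is T, ¬p is F. ✗
That's 2 of 6 worlds, so 2/6 = 1/3.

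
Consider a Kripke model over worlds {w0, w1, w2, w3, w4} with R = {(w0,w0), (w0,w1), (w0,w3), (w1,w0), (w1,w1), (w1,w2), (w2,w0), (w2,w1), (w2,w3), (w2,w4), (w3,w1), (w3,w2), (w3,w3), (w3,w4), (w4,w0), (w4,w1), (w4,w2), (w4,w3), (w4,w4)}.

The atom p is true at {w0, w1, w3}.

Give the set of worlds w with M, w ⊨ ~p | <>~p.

w0: ~p is F, <>~p is F. ✗
w1: ~p is F, <>~p is T. ✓
w2: ~p is T, <>~p is T. ✓
w3: ~p is F, <>~p is T. ✓
w4: ~p is T, <>~p is T. ✓

{w1, w2, w3, w4}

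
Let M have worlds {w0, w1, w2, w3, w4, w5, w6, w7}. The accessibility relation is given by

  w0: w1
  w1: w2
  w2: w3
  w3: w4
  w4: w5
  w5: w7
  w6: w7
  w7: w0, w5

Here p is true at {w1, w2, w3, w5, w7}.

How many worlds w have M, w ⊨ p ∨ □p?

w0: p is F, □p is T. ✓
w1: p is T, □p is T. ✓
w2: p is T, □p is T. ✓
w3: p is T, □p is F. ✓
w4: p is F, □p is T. ✓
w5: p is T, □p is T. ✓
w6: p is F, □p is T. ✓
w7: p is T, □p is F. ✓
Satisfying worlds: {w0, w1, w2, w3, w4, w5, w6, w7}.

8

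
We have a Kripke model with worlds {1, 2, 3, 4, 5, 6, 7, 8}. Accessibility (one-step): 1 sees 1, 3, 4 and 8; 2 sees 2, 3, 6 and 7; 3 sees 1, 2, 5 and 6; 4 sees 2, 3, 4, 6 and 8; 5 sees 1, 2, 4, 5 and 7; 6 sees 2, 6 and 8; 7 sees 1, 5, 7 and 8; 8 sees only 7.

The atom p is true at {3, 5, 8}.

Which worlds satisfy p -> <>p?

1: p is F, <>p is T. ✓
2: p is F, <>p is T. ✓
3: p is T, <>p is T. ✓
4: p is F, <>p is T. ✓
5: p is T, <>p is T. ✓
6: p is F, <>p is T. ✓
7: p is F, <>p is T. ✓
8: p is T, <>p is F. ✗

{1, 2, 3, 4, 5, 6, 7}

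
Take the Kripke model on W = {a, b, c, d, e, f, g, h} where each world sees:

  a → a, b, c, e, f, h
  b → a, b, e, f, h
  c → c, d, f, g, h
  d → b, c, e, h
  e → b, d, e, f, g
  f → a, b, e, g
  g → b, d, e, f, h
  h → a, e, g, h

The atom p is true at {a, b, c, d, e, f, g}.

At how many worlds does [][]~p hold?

a: successors {a, b, c, e, f, h}; []~p there: a:F, b:F, c:F, e:F, f:F, h:F. ✗
b: successors {a, b, e, f, h}; []~p there: a:F, b:F, e:F, f:F, h:F. ✗
c: successors {c, d, f, g, h}; []~p there: c:F, d:F, f:F, g:F, h:F. ✗
d: successors {b, c, e, h}; []~p there: b:F, c:F, e:F, h:F. ✗
e: successors {b, d, e, f, g}; []~p there: b:F, d:F, e:F, f:F, g:F. ✗
f: successors {a, b, e, g}; []~p there: a:F, b:F, e:F, g:F. ✗
g: successors {b, d, e, f, h}; []~p there: b:F, d:F, e:F, f:F, h:F. ✗
h: successors {a, e, g, h}; []~p there: a:F, e:F, g:F, h:F. ✗
Satisfying worlds: ∅.

0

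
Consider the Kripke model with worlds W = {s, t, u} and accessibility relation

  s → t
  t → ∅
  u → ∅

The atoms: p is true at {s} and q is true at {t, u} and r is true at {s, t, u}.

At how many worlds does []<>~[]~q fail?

1

s: successors {t}; <>~[]~q there: t:F. ✗
t: no successors, so []<>~[]~q holds vacuously. ✓
u: no successors, so []<>~[]~q holds vacuously. ✓
Satisfying worlds: {t, u}.
So []<>~[]~q fails at the other 1 world.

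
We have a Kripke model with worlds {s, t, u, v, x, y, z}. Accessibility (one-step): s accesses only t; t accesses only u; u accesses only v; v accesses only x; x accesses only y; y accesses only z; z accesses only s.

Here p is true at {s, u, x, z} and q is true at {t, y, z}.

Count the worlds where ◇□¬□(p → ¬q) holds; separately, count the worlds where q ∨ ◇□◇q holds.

1 and 5

For ◇□¬□(p → ¬q):
s: successors {t}; □¬□(p → ¬q) there: t:F. ✗
t: successors {u}; □¬□(p → ¬q) there: u:F. ✗
u: successors {v}; □¬□(p → ¬q) there: v:F. ✗
v: successors {x}; □¬□(p → ¬q) there: x:T. ✓
x: successors {y}; □¬□(p → ¬q) there: y:F. ✗
y: successors {z}; □¬□(p → ¬q) there: z:F. ✗
z: successors {s}; □¬□(p → ¬q) there: s:F. ✗
— 1 world.
For q ∨ ◇□◇q:
s: q is F, ◇□◇q is F. ✗
t: q is T, ◇□◇q is F. ✓
u: q is F, ◇□◇q is T. ✓
v: q is F, ◇□◇q is T. ✓
x: q is F, ◇□◇q is F. ✗
y: q is T, ◇□◇q is T. ✓
z: q is T, ◇□◇q is F. ✓
— 5 worlds.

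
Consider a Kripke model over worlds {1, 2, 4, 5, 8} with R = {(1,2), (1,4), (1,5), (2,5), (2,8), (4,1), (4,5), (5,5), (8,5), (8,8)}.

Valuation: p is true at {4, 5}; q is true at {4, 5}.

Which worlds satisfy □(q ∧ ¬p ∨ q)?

{5}

1: successors {2, 4, 5}; q ∧ ¬p ∨ q there: 2:F, 4:T, 5:T. ✗
2: successors {5, 8}; q ∧ ¬p ∨ q there: 5:T, 8:F. ✗
4: successors {1, 5}; q ∧ ¬p ∨ q there: 1:F, 5:T. ✗
5: successors {5}; q ∧ ¬p ∨ q there: 5:T. ✓
8: successors {5, 8}; q ∧ ¬p ∨ q there: 5:T, 8:F. ✗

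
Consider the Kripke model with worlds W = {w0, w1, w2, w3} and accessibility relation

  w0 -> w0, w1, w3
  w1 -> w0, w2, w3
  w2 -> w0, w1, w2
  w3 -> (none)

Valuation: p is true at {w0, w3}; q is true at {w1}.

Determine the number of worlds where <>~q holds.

3

w0: successors {w0, w1, w3}; ~q there: w0:T, w1:F, w3:T. ✓
w1: successors {w0, w2, w3}; ~q there: w0:T, w2:T, w3:T. ✓
w2: successors {w0, w1, w2}; ~q there: w0:T, w1:F, w2:T. ✓
w3: no successors, so <>~q fails. ✗
Satisfying worlds: {w0, w1, w2}.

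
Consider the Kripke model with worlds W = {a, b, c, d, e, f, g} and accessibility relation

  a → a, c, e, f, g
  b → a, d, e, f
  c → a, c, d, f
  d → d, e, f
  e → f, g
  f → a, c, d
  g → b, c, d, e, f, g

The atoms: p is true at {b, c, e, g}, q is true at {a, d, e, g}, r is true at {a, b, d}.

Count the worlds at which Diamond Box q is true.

0

a: successors {a, c, e, f, g}; Box q there: a:F, c:F, e:F, f:F, g:F. ✗
b: successors {a, d, e, f}; Box q there: a:F, d:F, e:F, f:F. ✗
c: successors {a, c, d, f}; Box q there: a:F, c:F, d:F, f:F. ✗
d: successors {d, e, f}; Box q there: d:F, e:F, f:F. ✗
e: successors {f, g}; Box q there: f:F, g:F. ✗
f: successors {a, c, d}; Box q there: a:F, c:F, d:F. ✗
g: successors {b, c, d, e, f, g}; Box q there: b:F, c:F, d:F, e:F, f:F, g:F. ✗
Satisfying worlds: ∅.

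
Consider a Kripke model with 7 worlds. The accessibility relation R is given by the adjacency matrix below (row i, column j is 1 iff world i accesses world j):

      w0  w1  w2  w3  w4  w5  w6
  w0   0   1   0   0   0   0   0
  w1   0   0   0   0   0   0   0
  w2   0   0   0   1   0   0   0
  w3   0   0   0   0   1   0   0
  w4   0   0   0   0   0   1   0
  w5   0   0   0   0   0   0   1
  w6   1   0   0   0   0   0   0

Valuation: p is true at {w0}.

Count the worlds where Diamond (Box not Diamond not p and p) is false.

6

w0: successors {w1}; Box not Diamond not p and p there: w1:F. ✗
w1: no successors, so Diamond (Box not Diamond not p and p) fails. ✗
w2: successors {w3}; Box not Diamond not p and p there: w3:F. ✗
w3: successors {w4}; Box not Diamond not p and p there: w4:F. ✗
w4: successors {w5}; Box not Diamond not p and p there: w5:F. ✗
w5: successors {w6}; Box not Diamond not p and p there: w6:F. ✗
w6: successors {w0}; Box not Diamond not p and p there: w0:T. ✓
Satisfying worlds: {w6}.
So Diamond (Box not Diamond not p and p) fails at the other 6 worlds.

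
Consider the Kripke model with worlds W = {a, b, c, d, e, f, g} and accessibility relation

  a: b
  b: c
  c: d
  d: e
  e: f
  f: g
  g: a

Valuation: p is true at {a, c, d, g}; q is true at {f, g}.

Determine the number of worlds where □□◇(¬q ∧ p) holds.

3

a: successors {b}; □◇(¬q ∧ p) there: b:T. ✓
b: successors {c}; □◇(¬q ∧ p) there: c:F. ✗
c: successors {d}; □◇(¬q ∧ p) there: d:F. ✗
d: successors {e}; □◇(¬q ∧ p) there: e:F. ✗
e: successors {f}; □◇(¬q ∧ p) there: f:T. ✓
f: successors {g}; □◇(¬q ∧ p) there: g:F. ✗
g: successors {a}; □◇(¬q ∧ p) there: a:T. ✓
Satisfying worlds: {a, e, g}.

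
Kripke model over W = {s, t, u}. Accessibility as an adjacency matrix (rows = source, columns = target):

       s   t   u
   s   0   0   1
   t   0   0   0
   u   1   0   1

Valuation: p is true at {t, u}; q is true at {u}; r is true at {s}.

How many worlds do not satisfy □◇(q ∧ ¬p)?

2

s: successors {u}; ◇(q ∧ ¬p) there: u:F. ✗
t: no successors, so □◇(q ∧ ¬p) holds vacuously. ✓
u: successors {s, u}; ◇(q ∧ ¬p) there: s:F, u:F. ✗
Satisfying worlds: {t}.
So □◇(q ∧ ¬p) fails at the other 2 worlds.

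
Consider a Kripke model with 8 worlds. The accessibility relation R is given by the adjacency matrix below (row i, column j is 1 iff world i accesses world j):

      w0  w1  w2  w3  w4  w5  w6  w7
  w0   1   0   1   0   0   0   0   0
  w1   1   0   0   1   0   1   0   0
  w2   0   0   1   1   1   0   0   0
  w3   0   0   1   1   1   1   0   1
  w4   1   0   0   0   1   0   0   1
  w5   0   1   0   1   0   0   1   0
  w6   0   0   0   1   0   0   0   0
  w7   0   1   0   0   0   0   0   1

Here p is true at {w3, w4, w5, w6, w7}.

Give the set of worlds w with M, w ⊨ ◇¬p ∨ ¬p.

w0: ◇¬p is T, ¬p is T. ✓
w1: ◇¬p is T, ¬p is T. ✓
w2: ◇¬p is T, ¬p is T. ✓
w3: ◇¬p is T, ¬p is F. ✓
w4: ◇¬p is T, ¬p is F. ✓
w5: ◇¬p is T, ¬p is F. ✓
w6: ◇¬p is F, ¬p is F. ✗
w7: ◇¬p is T, ¬p is F. ✓

{w0, w1, w2, w3, w4, w5, w7}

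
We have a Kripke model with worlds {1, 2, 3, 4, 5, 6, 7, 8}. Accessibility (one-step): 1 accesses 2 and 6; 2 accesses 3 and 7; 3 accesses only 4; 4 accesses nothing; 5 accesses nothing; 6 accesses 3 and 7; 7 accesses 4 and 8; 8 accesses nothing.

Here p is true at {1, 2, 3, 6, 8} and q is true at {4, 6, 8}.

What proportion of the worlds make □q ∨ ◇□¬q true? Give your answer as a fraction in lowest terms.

1: □q is F, ◇□¬q is T. ✓
2: □q is F, ◇□¬q is F. ✗
3: □q is T, ◇□¬q is T. ✓
4: □q is T, ◇□¬q is F. ✓
5: □q is T, ◇□¬q is F. ✓
6: □q is F, ◇□¬q is F. ✗
7: □q is T, ◇□¬q is T. ✓
8: □q is T, ◇□¬q is F. ✓
That's 6 of 8 worlds, so 6/8 = 3/4.

3/4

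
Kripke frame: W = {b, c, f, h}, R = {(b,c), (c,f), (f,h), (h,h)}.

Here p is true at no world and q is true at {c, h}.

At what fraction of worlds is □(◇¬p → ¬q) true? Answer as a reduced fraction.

b: successors {c}; ◇¬p → ¬q there: c:F. ✗
c: successors {f}; ◇¬p → ¬q there: f:T. ✓
f: successors {h}; ◇¬p → ¬q there: h:F. ✗
h: successors {h}; ◇¬p → ¬q there: h:F. ✗
That's 1 of 4 worlds, so 1/4.

1/4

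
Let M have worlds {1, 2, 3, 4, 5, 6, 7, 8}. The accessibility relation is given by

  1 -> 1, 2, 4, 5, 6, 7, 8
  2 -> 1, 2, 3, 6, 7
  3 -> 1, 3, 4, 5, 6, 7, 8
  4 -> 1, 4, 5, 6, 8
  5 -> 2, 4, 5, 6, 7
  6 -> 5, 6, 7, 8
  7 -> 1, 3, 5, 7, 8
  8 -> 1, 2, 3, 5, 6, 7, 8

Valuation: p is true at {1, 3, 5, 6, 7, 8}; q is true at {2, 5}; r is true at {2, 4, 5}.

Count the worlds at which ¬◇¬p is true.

1: ◇¬p is T. ✗
2: ◇¬p is T. ✗
3: ◇¬p is T. ✗
4: ◇¬p is T. ✗
5: ◇¬p is T. ✗
6: ◇¬p is F. ✓
7: ◇¬p is F. ✓
8: ◇¬p is T. ✗
Satisfying worlds: {6, 7}.

2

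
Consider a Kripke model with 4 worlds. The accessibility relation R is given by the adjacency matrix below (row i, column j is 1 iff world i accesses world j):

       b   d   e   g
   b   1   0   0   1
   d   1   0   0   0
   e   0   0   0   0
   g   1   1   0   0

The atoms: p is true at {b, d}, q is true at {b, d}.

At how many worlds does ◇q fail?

b: successors {b, g}; q there: b:T, g:F. ✓
d: successors {b}; q there: b:T. ✓
e: no successors, so ◇q fails. ✗
g: successors {b, d}; q there: b:T, d:T. ✓
Satisfying worlds: {b, d, g}.
So ◇q fails at the other 1 world.

1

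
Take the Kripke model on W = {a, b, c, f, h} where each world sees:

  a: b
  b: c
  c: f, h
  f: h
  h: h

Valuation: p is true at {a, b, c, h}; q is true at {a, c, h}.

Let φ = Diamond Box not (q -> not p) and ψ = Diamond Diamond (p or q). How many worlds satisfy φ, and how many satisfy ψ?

4 and 5

For Diamond Box not (q -> not p):
a: successors {b}; Box not (q -> not p) there: b:T. ✓
b: successors {c}; Box not (q -> not p) there: c:F. ✗
c: successors {f, h}; Box not (q -> not p) there: f:T, h:T. ✓
f: successors {h}; Box not (q -> not p) there: h:T. ✓
h: successors {h}; Box not (q -> not p) there: h:T. ✓
— 4 worlds.
For Diamond Diamond (p or q):
a: successors {b}; Diamond (p or q) there: b:T. ✓
b: successors {c}; Diamond (p or q) there: c:T. ✓
c: successors {f, h}; Diamond (p or q) there: f:T, h:T. ✓
f: successors {h}; Diamond (p or q) there: h:T. ✓
h: successors {h}; Diamond (p or q) there: h:T. ✓
— 5 worlds.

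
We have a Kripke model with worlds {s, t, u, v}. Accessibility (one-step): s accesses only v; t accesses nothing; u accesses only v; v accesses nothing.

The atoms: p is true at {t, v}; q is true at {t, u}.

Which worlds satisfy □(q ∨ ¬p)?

s: successors {v}; q ∨ ¬p there: v:F. ✗
t: no successors, so □(q ∨ ¬p) holds vacuously. ✓
u: successors {v}; q ∨ ¬p there: v:F. ✗
v: no successors, so □(q ∨ ¬p) holds vacuously. ✓

{t, v}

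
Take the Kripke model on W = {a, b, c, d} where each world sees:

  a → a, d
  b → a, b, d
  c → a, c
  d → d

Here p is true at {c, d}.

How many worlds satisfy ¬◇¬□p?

1

a: ◇¬□p is T. ✗
b: ◇¬□p is T. ✗
c: ◇¬□p is T. ✗
d: ◇¬□p is F. ✓
Satisfying worlds: {d}.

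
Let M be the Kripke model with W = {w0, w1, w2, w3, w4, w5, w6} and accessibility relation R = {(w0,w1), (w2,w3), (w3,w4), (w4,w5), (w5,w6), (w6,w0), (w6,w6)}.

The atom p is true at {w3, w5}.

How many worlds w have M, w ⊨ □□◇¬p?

w0: successors {w1}; □◇¬p there: w1:T. ✓
w1: no successors, so □□◇¬p holds vacuously. ✓
w2: successors {w3}; □◇¬p there: w3:F. ✗
w3: successors {w4}; □◇¬p there: w4:T. ✓
w4: successors {w5}; □◇¬p there: w5:T. ✓
w5: successors {w6}; □◇¬p there: w6:T. ✓
w6: successors {w0, w6}; □◇¬p there: w0:F, w6:T. ✗
Satisfying worlds: {w0, w1, w3, w4, w5}.

5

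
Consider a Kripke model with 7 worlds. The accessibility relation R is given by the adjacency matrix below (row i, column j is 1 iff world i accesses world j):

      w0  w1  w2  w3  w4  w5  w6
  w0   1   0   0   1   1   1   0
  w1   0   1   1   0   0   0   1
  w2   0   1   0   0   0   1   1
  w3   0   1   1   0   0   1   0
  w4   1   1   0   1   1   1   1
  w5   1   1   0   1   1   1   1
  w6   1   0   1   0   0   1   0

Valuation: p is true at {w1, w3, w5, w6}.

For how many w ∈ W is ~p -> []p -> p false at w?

1

w0: ~p is T, []p -> p is T. ✓
w1: ~p is F, []p -> p is T. ✓
w2: ~p is T, []p -> p is F. ✗
w3: ~p is F, []p -> p is T. ✓
w4: ~p is T, []p -> p is T. ✓
w5: ~p is F, []p -> p is T. ✓
w6: ~p is F, []p -> p is T. ✓
Satisfying worlds: {w0, w1, w3, w4, w5, w6}.
So ~p -> []p -> p fails at the other 1 world.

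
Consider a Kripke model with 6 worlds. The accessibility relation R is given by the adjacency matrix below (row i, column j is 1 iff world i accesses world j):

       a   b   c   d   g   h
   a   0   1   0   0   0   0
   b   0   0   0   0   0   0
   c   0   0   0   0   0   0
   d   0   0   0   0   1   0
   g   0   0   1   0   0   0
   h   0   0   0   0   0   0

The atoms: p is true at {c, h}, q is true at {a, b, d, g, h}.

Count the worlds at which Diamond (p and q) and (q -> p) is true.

0

a: Diamond (p and q) is F, q -> p is F. ✗
b: Diamond (p and q) is F, q -> p is F. ✗
c: Diamond (p and q) is F, q -> p is T. ✗
d: Diamond (p and q) is F, q -> p is F. ✗
g: Diamond (p and q) is F, q -> p is F. ✗
h: Diamond (p and q) is F, q -> p is T. ✗
Satisfying worlds: ∅.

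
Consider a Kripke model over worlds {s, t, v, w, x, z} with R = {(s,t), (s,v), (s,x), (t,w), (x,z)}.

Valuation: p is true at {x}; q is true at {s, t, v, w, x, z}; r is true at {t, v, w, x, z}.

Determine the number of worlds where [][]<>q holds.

5

s: successors {t, v, x}; []<>q there: t:F, v:T, x:F. ✗
t: successors {w}; []<>q there: w:T. ✓
v: no successors, so [][]<>q holds vacuously. ✓
w: no successors, so [][]<>q holds vacuously. ✓
x: successors {z}; []<>q there: z:T. ✓
z: no successors, so [][]<>q holds vacuously. ✓
Satisfying worlds: {t, v, w, x, z}.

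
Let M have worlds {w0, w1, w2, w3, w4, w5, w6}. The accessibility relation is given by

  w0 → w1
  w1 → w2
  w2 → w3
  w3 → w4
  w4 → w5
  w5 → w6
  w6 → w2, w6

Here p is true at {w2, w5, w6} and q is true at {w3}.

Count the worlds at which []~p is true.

3

w0: successors {w1}; ~p there: w1:T. ✓
w1: successors {w2}; ~p there: w2:F. ✗
w2: successors {w3}; ~p there: w3:T. ✓
w3: successors {w4}; ~p there: w4:T. ✓
w4: successors {w5}; ~p there: w5:F. ✗
w5: successors {w6}; ~p there: w6:F. ✗
w6: successors {w2, w6}; ~p there: w2:F, w6:F. ✗
Satisfying worlds: {w0, w2, w3}.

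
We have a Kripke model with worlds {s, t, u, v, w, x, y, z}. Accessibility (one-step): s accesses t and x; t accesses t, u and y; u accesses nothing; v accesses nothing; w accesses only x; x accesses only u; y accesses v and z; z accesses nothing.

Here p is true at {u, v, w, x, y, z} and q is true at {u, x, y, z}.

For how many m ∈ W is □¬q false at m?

5

s: successors {t, x}; ¬q there: t:T, x:F. ✗
t: successors {t, u, y}; ¬q there: t:T, u:F, y:F. ✗
u: no successors, so □¬q holds vacuously. ✓
v: no successors, so □¬q holds vacuously. ✓
w: successors {x}; ¬q there: x:F. ✗
x: successors {u}; ¬q there: u:F. ✗
y: successors {v, z}; ¬q there: v:T, z:F. ✗
z: no successors, so □¬q holds vacuously. ✓
Satisfying worlds: {u, v, z}.
So □¬q fails at the other 5 worlds.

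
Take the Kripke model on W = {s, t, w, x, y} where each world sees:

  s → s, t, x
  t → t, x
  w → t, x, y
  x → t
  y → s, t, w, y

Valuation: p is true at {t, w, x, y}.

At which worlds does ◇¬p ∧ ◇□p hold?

{s, y}

s: ◇¬p is T, ◇□p is T. ✓
t: ◇¬p is F, ◇□p is T. ✗
w: ◇¬p is F, ◇□p is T. ✗
x: ◇¬p is F, ◇□p is T. ✗
y: ◇¬p is T, ◇□p is T. ✓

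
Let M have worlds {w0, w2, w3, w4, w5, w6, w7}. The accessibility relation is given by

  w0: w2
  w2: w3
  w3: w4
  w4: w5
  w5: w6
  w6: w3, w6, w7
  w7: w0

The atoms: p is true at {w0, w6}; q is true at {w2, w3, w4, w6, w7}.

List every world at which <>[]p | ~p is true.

w0: <>[]p is F, ~p is F. ✗
w2: <>[]p is F, ~p is T. ✓
w3: <>[]p is F, ~p is T. ✓
w4: <>[]p is T, ~p is T. ✓
w5: <>[]p is F, ~p is T. ✓
w6: <>[]p is T, ~p is F. ✓
w7: <>[]p is F, ~p is T. ✓

{w2, w3, w4, w5, w6, w7}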